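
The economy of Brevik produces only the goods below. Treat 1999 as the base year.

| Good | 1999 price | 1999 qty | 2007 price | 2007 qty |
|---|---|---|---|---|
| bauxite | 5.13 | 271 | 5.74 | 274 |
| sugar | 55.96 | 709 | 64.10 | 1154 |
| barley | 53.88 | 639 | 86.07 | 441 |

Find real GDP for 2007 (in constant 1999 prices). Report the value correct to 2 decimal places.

89744.54

Real GDP 2007 = Σ (p_1999 × q_2007) = 5.13·274 + 55.96·1154 + 53.88·441 = 89744.54.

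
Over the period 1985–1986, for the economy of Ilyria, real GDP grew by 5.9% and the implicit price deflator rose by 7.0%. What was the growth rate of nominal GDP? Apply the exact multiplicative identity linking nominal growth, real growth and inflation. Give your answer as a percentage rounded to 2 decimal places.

13.31%

(1 + g_nom) = (1 + g_real)(1 + π) = 1.0590 × 1.0700 = 1.13313.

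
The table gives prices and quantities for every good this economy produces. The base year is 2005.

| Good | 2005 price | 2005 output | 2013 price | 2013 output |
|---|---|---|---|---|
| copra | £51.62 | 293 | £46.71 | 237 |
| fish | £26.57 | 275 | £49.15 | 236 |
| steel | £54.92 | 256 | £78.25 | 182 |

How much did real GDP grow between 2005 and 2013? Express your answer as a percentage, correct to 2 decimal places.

Real GDP 2005 = Nominal GDP 2005 = 51.62·293 + 26.57·275 + 54.92·256 = 36490.93.
Real GDP 2013 (at 2005 prices) = 51.62·237 + 26.57·236 + 54.92·182 = 28499.90.
Real growth = 28499.90/36490.93 − 1 = -0.2190.

-21.90%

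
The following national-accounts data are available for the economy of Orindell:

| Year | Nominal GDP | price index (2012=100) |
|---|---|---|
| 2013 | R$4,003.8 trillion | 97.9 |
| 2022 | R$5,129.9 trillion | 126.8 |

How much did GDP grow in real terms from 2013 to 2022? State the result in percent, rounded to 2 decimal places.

Deflate each year: 2013 → 4003.8/0.979 = 4089.68; 2022 → 5129.9/1.268 = 4045.66.
So real GDP changed by 4045.66/4089.68 − 1 = -0.0108, i.e. -1.08%.

-1.08%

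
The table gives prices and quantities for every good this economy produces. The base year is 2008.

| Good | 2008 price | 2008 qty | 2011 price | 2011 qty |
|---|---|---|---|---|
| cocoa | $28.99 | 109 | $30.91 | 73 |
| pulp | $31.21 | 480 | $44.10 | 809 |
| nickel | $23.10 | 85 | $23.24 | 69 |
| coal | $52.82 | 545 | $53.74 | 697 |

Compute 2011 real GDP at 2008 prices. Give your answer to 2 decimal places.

$65774.60

Real GDP 2011 = Σ (p_2008 × q_2011) = 28.99·73 + 31.21·809 + 23.10·69 + 52.82·697 = 65774.60.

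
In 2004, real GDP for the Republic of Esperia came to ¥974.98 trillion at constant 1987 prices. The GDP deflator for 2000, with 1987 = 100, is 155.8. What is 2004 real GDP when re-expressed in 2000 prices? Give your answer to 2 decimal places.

¥1,519.02 trillion

Real GDP in 2000 prices = Real GDP in 1987 prices × (P_2000/P_1987) = 974.98 × 1.558 = 1519.02.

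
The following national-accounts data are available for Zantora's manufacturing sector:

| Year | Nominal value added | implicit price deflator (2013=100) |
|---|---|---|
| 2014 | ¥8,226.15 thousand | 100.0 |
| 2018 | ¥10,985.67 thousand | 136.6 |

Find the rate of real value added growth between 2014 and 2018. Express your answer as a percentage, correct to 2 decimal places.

-2.24%

Real value added 2014 = 8226.15 / 1.000 = 8226.15.
Real value added 2018 = 10985.67 / 1.366 = 8042.22.
Real growth = 8042.22 / 8226.15 − 1 = -0.0224.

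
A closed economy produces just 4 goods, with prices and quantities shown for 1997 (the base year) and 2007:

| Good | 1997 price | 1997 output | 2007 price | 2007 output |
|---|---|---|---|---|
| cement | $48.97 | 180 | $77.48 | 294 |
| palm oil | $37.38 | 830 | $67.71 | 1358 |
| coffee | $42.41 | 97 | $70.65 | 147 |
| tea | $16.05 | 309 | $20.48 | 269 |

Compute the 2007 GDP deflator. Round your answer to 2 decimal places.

172.53

Nominal GDP 2007 = 77.48·294 + 67.71·1358 + 70.65·147 + 20.48·269 = 130623.97.
Real GDP 2007 (at 1997 prices) = 48.97·294 + 37.38·1358 + 42.41·147 + 16.05·269 = 75710.94.
Deflator = Nominal/Real × 100 = 130623.97/75710.94 × 100 = 172.530.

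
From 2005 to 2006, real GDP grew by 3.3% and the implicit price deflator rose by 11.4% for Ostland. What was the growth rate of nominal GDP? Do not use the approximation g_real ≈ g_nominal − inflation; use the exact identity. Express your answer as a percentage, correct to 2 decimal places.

(1 + g_nom) = (1 + g_real)(1 + π) = 1.0330 × 1.1140 = 1.15076.

15.08%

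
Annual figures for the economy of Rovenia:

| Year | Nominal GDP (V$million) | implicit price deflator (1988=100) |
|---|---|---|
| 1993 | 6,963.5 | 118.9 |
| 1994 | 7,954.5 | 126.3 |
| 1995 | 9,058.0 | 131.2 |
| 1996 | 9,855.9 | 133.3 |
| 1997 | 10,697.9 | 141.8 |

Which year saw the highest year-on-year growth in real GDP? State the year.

1994: real = 7954.5/1.263 = 6298.10; growth vs 1993 (5856.60) = 7.54%.
1995: real = 9058.0/1.312 = 6903.96; growth vs 1994 (6298.10) = 9.62%.
1996: real = 9855.9/1.333 = 7393.77; growth vs 1995 (6903.96) = 7.09%.
1997: real = 10697.9/1.418 = 7544.36; growth vs 1996 (7393.77) = 2.04%.

1995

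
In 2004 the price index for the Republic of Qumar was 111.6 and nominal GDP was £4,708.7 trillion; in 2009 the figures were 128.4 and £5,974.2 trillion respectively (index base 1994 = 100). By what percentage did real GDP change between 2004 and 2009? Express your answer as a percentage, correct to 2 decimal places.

Deflate each year: 2004 → 4708.7/1.116 = 4219.27; 2009 → 5974.2/1.284 = 4652.80.
So real GDP changed by 4652.80/4219.27 − 1 = 0.1028, i.e. 10.28%.

10.28%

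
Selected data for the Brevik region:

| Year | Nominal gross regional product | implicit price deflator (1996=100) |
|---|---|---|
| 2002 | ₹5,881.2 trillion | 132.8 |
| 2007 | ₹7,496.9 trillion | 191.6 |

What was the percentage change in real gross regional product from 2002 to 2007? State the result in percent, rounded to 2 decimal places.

Real gross regional product 2002 = 5881.2 / 1.328 = 4428.61.
Real gross regional product 2007 = 7496.9 / 1.916 = 3912.79.
Real growth = 3912.79 / 4428.61 − 1 = -0.1165.

-11.65%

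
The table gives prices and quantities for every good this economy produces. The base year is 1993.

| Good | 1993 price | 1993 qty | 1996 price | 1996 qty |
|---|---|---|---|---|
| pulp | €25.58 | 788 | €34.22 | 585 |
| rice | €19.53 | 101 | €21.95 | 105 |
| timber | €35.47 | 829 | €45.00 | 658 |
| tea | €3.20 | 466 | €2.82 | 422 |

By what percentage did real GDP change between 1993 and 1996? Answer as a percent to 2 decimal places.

-21.35%

Real GDP 1993 = Nominal GDP 1993 = 25.58·788 + 19.53·101 + 35.47·829 + 3.20·466 = 53025.40.
Real GDP 1996 (at 1993 prices) = 25.58·585 + 19.53·105 + 35.47·658 + 3.20·422 = 41704.61.
Real growth = 41704.61/53025.40 − 1 = -0.2135.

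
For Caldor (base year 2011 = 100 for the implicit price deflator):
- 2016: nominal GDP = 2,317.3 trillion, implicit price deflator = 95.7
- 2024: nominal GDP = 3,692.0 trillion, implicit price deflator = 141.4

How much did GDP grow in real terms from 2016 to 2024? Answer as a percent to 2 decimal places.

Real GDP 2016 = 2317.3 / 0.957 = 2421.42.
Real GDP 2024 = 3692.0 / 1.414 = 2611.03.
Real growth = 2611.03 / 2421.42 − 1 = 0.0783.

7.83%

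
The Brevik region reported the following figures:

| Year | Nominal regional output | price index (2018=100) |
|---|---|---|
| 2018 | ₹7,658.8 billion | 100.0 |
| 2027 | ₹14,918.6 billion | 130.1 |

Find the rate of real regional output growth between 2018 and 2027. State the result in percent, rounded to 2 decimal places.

Deflate each year: 2018 → 7658.8/1.000 = 7658.80; 2027 → 14918.6/1.301 = 11467.03.
So real regional output changed by 11467.03/7658.80 − 1 = 0.4972, i.e. 49.72%.

49.72%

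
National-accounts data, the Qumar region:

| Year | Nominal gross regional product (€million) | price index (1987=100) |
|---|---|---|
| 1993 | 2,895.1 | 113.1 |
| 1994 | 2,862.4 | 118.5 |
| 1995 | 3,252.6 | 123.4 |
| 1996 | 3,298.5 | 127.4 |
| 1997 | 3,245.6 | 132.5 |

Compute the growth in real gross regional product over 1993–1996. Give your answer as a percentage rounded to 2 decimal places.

1.15%

Real gross regional product 1993 = 2895.1/1.131 = 2559.77.
Real gross regional product 1996 = 3298.5/1.274 = 2589.09.
Change = 2589.09/2559.77 − 1 = 0.0115.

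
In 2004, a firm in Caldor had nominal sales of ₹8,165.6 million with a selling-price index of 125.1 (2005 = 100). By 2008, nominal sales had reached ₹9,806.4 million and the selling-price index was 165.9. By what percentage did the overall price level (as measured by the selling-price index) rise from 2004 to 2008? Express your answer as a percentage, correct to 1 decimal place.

Price-level change = 165.9 / 125.1 − 1 = 0.3261.

32.6%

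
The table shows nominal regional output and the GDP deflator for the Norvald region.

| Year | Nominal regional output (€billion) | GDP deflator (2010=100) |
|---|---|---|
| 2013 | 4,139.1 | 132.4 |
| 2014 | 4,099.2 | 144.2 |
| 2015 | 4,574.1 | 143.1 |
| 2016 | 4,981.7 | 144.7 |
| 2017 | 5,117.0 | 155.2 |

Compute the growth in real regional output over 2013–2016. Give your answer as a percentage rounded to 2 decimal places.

Real regional output 2013 = 4139.1/1.324 = 3126.21.
Real regional output 2016 = 4981.7/1.447 = 3442.78.
Change = 3442.78/3126.21 − 1 = 0.1013.

10.13%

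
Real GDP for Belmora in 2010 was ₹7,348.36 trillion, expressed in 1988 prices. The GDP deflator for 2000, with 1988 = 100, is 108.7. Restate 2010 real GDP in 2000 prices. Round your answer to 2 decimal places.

₹7,987.67 trillion

Real GDP in 2000 prices = Real GDP in 1988 prices × (P_2000/P_1988) = 7348.36 × 1.087 = 7987.67.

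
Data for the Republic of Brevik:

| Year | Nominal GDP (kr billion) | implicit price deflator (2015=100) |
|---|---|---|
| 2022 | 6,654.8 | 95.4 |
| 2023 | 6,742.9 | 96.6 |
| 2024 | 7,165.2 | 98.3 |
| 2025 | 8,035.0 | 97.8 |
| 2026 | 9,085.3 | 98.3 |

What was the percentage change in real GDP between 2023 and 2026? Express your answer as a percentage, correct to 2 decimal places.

Real GDP 2023 = 6742.9/0.966 = 6980.23.
Real GDP 2026 = 9085.3/0.983 = 9242.42.
Change = 9242.42/6980.23 − 1 = 0.3241.

32.41%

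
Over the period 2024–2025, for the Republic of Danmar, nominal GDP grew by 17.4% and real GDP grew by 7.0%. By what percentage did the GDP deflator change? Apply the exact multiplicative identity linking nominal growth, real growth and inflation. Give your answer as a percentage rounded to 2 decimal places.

(1 + g_nom) = (1 + g_real)(1 + π), so π = 1.1740 / 1.0700 − 1 = 0.09720.

9.72%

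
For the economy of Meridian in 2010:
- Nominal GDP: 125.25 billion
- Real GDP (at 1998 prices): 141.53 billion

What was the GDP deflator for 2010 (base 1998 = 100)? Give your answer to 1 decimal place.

88.5

GDP deflator = (Nominal / Real) × 100 = 125.25 / 141.53 × 100 = 88.50.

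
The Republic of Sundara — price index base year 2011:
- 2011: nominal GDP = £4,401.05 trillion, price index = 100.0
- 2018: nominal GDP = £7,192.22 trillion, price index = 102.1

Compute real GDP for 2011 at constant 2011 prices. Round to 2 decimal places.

£4,401.05 trillion

Real GDP = Nominal / (price index/100) = 4401.05 / 1.000 = 4401.05.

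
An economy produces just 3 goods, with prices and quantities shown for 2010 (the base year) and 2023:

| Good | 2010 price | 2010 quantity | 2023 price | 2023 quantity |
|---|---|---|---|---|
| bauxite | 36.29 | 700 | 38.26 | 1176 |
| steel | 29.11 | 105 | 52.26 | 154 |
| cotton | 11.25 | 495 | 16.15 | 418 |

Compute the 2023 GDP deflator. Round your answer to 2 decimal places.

115.29

Nominal GDP 2023 = 38.26·1176 + 52.26·154 + 16.15·418 = 59792.50.
Real GDP 2023 (at 2010 prices) = 36.29·1176 + 29.11·154 + 11.25·418 = 51862.48.
Deflator = Nominal/Real × 100 = 59792.50/51862.48 × 100 = 115.290.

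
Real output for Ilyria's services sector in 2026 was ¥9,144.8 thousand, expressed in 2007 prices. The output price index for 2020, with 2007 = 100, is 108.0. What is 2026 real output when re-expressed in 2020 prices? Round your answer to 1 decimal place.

Real output in 2020 prices = Real output in 2007 prices × (P_2020/P_2007) = 9144.8 × 1.080 = 9876.38.

¥9,876.4 thousand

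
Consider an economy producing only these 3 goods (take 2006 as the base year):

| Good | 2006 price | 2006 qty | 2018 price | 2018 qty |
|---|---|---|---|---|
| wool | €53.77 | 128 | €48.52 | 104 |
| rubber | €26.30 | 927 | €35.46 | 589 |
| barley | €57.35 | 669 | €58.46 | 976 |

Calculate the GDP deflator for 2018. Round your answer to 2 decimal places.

Nominal GDP 2018 = 48.52·104 + 35.46·589 + 58.46·976 = 82988.98.
Real GDP 2018 (at 2006 prices) = 53.77·104 + 26.30·589 + 57.35·976 = 77056.38.
Deflator = Nominal/Real × 100 = 82988.98/77056.38 × 100 = 107.699.

107.70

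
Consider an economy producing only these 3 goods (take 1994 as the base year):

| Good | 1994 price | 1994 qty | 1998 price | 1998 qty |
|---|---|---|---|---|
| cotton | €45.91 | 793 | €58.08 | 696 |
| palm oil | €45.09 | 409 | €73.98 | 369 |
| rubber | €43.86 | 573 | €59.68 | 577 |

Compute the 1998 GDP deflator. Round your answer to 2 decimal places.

138.24

Nominal GDP 1998 = 58.08·696 + 73.98·369 + 59.68·577 = 102157.66.
Real GDP 1998 (at 1994 prices) = 45.91·696 + 45.09·369 + 43.86·577 = 73898.79.
Deflator = Nominal/Real × 100 = 102157.66/73898.79 × 100 = 138.240.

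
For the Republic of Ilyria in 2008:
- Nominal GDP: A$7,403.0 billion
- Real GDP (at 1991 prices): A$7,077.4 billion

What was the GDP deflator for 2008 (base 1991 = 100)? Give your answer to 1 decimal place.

104.6

GDP deflator = (Nominal / Real) × 100 = 7403.0 / 7077.4 × 100 = 104.60.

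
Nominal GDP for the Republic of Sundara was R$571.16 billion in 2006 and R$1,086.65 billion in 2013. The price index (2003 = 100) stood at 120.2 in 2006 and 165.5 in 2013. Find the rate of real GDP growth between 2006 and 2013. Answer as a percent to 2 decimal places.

38.18%

Deflate each year: 2006 → 571.16/1.202 = 475.17; 2013 → 1086.65/1.655 = 656.59.
So real GDP changed by 656.59/475.17 − 1 = 0.3818, i.e. 38.18%.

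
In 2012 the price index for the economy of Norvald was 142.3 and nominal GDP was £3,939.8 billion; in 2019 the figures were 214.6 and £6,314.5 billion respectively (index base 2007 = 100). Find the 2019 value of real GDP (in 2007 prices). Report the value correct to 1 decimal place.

Real GDP = Nominal / (price index/100) = 6314.5 / 2.146 = 2942.45.

£2,942.5 billion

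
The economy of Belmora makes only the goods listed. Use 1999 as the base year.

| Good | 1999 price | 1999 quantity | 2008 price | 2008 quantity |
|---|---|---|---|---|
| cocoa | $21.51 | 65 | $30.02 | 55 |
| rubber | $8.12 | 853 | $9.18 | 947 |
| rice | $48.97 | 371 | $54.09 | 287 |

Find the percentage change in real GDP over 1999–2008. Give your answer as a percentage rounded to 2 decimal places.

Real GDP 1999 = Nominal GDP 1999 = 21.51·65 + 8.12·853 + 48.97·371 = 26492.38.
Real GDP 2008 (at 1999 prices) = 21.51·55 + 8.12·947 + 48.97·287 = 22927.08.
Real growth = 22927.08/26492.38 − 1 = -0.1346.

-13.46%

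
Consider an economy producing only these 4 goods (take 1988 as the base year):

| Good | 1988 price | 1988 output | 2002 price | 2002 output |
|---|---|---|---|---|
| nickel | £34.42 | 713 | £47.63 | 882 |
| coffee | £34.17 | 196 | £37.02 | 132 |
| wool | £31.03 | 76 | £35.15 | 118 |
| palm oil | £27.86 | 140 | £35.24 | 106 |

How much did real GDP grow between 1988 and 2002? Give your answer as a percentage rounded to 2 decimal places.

10.63%

Real GDP 1988 = Nominal GDP 1988 = 34.42·713 + 34.17·196 + 31.03·76 + 27.86·140 = 37497.46.
Real GDP 2002 (at 1988 prices) = 34.42·882 + 34.17·132 + 31.03·118 + 27.86·106 = 41483.58.
Real growth = 41483.58/37497.46 − 1 = 0.1063.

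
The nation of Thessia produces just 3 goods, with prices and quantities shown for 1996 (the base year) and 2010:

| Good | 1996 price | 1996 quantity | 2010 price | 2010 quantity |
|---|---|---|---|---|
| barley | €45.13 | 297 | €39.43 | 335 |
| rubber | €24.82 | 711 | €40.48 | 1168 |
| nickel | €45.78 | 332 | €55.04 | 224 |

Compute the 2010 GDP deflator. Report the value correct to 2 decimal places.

Nominal GDP 2010 = 39.43·335 + 40.48·1168 + 55.04·224 = 72818.65.
Real GDP 2010 (at 1996 prices) = 45.13·335 + 24.82·1168 + 45.78·224 = 54363.03.
Deflator = Nominal/Real × 100 = 72818.65/54363.03 × 100 = 133.949.

133.95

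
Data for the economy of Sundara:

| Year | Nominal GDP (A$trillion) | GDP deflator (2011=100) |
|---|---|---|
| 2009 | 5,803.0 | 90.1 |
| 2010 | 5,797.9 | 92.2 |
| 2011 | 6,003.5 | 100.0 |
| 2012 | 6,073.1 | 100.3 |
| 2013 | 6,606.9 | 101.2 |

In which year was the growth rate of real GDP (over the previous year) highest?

2010: real = 5797.9/0.922 = 6288.39; growth vs 2009 (6440.62) = -2.36%.
2011: real = 6003.5/1.000 = 6003.50; growth vs 2010 (6288.39) = -4.53%.
2012: real = 6073.1/1.003 = 6054.94; growth vs 2011 (6003.50) = 0.86%.
2013: real = 6606.9/1.012 = 6528.56; growth vs 2012 (6054.94) = 7.82%.

2013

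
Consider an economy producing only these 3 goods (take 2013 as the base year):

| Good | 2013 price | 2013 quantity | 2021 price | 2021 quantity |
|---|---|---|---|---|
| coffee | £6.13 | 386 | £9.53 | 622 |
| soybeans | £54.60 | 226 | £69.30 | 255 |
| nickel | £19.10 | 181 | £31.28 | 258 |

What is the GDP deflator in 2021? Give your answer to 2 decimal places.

139.74

Nominal GDP 2021 = 9.53·622 + 69.30·255 + 31.28·258 = 31669.40.
Real GDP 2021 (at 2013 prices) = 6.13·622 + 54.60·255 + 19.10·258 = 22663.66.
Deflator = Nominal/Real × 100 = 31669.40/22663.66 × 100 = 139.736.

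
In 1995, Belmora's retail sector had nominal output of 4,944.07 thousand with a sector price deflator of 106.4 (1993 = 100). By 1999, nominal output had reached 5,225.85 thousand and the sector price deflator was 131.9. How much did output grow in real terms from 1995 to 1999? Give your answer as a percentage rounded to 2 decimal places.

-14.74%

Real output 1995 = 4944.07 / 1.064 = 4646.68.
Real output 1999 = 5225.85 / 1.319 = 3961.98.
Real growth = 3961.98 / 4646.68 − 1 = -0.1474.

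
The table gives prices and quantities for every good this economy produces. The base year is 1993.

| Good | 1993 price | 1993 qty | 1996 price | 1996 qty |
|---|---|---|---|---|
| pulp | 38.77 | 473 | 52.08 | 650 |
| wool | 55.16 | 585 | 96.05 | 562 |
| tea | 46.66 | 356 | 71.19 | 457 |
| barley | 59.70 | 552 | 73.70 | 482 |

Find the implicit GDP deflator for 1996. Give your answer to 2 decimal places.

146.65

Nominal GDP 1996 = 52.08·650 + 96.05·562 + 71.19·457 + 73.70·482 = 155889.33.
Real GDP 1996 (at 1993 prices) = 38.77·650 + 55.16·562 + 46.66·457 + 59.70·482 = 106299.44.
Deflator = Nominal/Real × 100 = 155889.33/106299.44 × 100 = 146.651.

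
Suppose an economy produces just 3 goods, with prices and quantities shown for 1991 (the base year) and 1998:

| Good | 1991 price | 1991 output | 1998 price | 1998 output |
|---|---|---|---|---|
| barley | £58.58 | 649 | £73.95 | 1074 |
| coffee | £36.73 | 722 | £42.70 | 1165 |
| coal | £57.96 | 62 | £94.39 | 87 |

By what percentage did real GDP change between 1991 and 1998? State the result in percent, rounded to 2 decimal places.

62.55%

Real GDP 1991 = Nominal GDP 1991 = 58.58·649 + 36.73·722 + 57.96·62 = 68131.00.
Real GDP 1998 (at 1991 prices) = 58.58·1074 + 36.73·1165 + 57.96·87 = 110747.89.
Real growth = 110747.89/68131.00 − 1 = 0.6255.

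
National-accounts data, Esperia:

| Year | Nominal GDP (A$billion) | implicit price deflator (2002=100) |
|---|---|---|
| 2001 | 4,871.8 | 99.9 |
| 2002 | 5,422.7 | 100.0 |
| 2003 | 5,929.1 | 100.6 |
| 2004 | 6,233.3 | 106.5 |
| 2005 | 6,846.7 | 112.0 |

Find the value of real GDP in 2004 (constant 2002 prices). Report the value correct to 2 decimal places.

Real GDP 2004 = 6233.3 / 1.065 = 5852.86.

A$5,852.86 billion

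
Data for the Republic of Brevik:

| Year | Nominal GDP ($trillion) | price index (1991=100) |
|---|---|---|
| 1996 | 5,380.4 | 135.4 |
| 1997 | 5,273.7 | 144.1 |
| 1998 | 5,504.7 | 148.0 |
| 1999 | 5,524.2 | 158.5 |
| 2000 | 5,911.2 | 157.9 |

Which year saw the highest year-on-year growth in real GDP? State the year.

1997: real = 5273.7/1.441 = 3659.75; growth vs 1996 (3973.71) = -7.90%.
1998: real = 5504.7/1.480 = 3719.39; growth vs 1997 (3659.75) = 1.63%.
1999: real = 5524.2/1.585 = 3485.30; growth vs 1998 (3719.39) = -6.29%.
2000: real = 5911.2/1.579 = 3743.64; growth vs 1999 (3485.30) = 7.41%.

2000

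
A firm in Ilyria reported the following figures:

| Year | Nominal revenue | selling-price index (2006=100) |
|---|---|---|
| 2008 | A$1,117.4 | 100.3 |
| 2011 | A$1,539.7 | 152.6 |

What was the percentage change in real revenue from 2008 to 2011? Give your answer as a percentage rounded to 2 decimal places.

-9.43%

Deflate each year: 2008 → 1117.4/1.003 = 1114.06; 2011 → 1539.7/1.526 = 1008.98.
So real revenue changed by 1008.98/1114.06 − 1 = -0.0943, i.e. -9.43%.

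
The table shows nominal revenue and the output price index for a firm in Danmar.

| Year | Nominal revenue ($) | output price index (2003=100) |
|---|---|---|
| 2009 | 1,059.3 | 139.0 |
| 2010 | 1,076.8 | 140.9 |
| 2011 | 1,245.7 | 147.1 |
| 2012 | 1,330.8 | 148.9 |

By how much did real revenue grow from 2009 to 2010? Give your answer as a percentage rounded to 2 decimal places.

0.28%

Real revenue 2009 = 1059.3/1.390 = 762.09.
Real revenue 2010 = 1076.8/1.409 = 764.23.
Change = 764.23/762.09 − 1 = 0.0028.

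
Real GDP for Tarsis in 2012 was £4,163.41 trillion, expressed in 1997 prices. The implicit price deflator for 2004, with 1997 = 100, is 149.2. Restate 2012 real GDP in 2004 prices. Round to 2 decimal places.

£6,211.81 trillion

Real GDP in 2004 prices = Real GDP in 1997 prices × (P_2004/P_1997) = 4163.41 × 1.492 = 6211.81.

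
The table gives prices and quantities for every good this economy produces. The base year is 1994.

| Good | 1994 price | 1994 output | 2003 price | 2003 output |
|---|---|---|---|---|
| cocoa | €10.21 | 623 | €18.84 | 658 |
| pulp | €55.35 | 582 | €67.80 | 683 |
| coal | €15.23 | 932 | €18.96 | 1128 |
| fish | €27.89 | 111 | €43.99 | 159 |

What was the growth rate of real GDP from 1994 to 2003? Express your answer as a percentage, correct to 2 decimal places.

18.39%

Real GDP 1994 = Nominal GDP 1994 = 10.21·623 + 55.35·582 + 15.23·932 + 27.89·111 = 55864.68.
Real GDP 2003 (at 1994 prices) = 10.21·658 + 55.35·683 + 15.23·1128 + 27.89·159 = 66136.18.
Real growth = 66136.18/55864.68 − 1 = 0.1839.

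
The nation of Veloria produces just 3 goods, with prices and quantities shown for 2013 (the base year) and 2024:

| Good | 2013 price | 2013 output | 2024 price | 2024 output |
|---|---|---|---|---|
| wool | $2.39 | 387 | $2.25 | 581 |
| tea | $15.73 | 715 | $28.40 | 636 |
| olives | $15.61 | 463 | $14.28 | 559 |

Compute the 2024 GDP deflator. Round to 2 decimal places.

Nominal GDP 2024 = 2.25·581 + 28.40·636 + 14.28·559 = 27352.17.
Real GDP 2024 (at 2013 prices) = 2.39·581 + 15.73·636 + 15.61·559 = 20118.86.
Deflator = Nominal/Real × 100 = 27352.17/20118.86 × 100 = 135.953.

135.95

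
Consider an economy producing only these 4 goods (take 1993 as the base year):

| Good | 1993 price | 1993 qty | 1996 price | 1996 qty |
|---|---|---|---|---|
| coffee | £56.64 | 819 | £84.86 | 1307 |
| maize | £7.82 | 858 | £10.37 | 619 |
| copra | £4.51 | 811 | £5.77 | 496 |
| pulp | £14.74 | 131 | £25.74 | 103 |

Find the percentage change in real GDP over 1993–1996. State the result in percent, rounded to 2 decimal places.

Real GDP 1993 = Nominal GDP 1993 = 56.64·819 + 7.82·858 + 4.51·811 + 14.74·131 = 58686.27.
Real GDP 1996 (at 1993 prices) = 56.64·1307 + 7.82·619 + 4.51·496 + 14.74·103 = 82624.24.
Real growth = 82624.24/58686.27 − 1 = 0.4079.

40.79%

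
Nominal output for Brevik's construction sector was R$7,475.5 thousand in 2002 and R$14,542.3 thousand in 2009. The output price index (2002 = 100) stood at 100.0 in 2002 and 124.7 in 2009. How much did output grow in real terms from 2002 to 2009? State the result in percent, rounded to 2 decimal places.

56.00%

Real output 2002 = 7475.5 / 1.000 = 7475.50.
Real output 2009 = 14542.3 / 1.247 = 11661.83.
Real growth = 11661.83 / 7475.50 − 1 = 0.5600.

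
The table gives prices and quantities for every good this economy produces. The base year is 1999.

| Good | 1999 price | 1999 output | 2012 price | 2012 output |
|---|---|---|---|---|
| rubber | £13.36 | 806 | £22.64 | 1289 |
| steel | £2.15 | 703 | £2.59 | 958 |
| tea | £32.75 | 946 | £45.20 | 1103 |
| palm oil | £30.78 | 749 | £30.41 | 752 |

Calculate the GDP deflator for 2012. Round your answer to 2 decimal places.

Nominal GDP 2012 = 22.64·1289 + 2.59·958 + 45.20·1103 + 30.41·752 = 104388.10.
Real GDP 2012 (at 1999 prices) = 13.36·1289 + 2.15·958 + 32.75·1103 + 30.78·752 = 78550.55.
Deflator = Nominal/Real × 100 = 104388.10/78550.55 × 100 = 132.893.

132.89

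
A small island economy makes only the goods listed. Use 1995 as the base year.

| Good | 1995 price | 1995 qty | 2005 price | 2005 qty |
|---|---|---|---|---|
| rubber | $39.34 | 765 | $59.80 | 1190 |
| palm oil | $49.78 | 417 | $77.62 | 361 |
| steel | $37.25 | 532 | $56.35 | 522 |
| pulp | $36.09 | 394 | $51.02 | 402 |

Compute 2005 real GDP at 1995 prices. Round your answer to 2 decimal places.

$98737.86

Real GDP 2005 = Σ (p_1995 × q_2005) = 39.34·1190 + 49.78·361 + 37.25·522 + 36.09·402 = 98737.86.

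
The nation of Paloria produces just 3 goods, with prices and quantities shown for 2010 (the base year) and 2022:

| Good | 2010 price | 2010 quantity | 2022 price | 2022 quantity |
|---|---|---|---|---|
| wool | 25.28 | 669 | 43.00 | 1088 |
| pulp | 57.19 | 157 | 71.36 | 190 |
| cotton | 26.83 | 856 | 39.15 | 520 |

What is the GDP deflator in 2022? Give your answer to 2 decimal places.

Nominal GDP 2022 = 43.00·1088 + 71.36·190 + 39.15·520 = 80700.40.
Real GDP 2022 (at 2010 prices) = 25.28·1088 + 57.19·190 + 26.83·520 = 52322.34.
Deflator = Nominal/Real × 100 = 80700.40/52322.34 × 100 = 154.237.

154.24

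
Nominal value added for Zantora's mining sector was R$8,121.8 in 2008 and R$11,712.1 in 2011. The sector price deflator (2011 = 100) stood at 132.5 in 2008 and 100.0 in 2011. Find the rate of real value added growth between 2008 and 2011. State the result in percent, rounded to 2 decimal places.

Real value added 2008 = 8121.8 / 1.325 = 6129.66.
Real value added 2011 = 11712.1 / 1.000 = 11712.10.
Real growth = 11712.10 / 6129.66 − 1 = 0.9107.

91.07%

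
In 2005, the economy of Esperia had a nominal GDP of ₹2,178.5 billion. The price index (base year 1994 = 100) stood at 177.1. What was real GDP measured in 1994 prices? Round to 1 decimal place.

₹1,230.1 billion

Real GDP = Nominal / (price index/100) = 2178.5 / 1.771 = 1230.10.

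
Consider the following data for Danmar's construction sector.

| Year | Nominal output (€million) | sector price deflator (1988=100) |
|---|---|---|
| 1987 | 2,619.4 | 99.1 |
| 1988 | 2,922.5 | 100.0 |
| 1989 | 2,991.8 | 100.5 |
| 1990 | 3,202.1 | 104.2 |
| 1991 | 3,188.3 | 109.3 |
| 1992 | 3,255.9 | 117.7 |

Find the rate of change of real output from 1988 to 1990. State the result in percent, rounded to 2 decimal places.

Real output 1988 = 2922.5/1.000 = 2922.50.
Real output 1990 = 3202.1/1.042 = 3073.03.
Change = 3073.03/2922.50 − 1 = 0.0515.

5.15%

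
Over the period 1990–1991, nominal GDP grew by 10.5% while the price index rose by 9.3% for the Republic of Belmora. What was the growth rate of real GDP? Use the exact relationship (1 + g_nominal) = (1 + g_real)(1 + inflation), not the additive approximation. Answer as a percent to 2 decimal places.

1.10%

(1 + g_nom) = (1 + g_real)(1 + π), so g_real = 1.1050 / 1.0930 − 1 = 0.01098.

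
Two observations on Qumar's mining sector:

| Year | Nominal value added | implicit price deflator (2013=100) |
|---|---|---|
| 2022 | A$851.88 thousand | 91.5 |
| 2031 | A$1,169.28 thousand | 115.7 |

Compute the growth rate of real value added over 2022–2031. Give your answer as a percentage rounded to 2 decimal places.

8.55%

Deflate each year: 2022 → 851.88/0.915 = 931.02; 2031 → 1169.28/1.157 = 1010.61.
So real value added changed by 1010.61/931.02 − 1 = 0.0855, i.e. 8.55%.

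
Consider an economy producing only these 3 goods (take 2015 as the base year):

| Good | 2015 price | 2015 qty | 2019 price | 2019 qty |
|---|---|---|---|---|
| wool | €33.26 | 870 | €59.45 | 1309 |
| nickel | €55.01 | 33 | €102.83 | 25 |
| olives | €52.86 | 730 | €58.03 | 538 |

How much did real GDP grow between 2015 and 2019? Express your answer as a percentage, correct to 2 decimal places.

Real GDP 2015 = Nominal GDP 2015 = 33.26·870 + 55.01·33 + 52.86·730 = 69339.33.
Real GDP 2019 (at 2015 prices) = 33.26·1309 + 55.01·25 + 52.86·538 = 73351.27.
Real growth = 73351.27/69339.33 − 1 = 0.0579.

5.79%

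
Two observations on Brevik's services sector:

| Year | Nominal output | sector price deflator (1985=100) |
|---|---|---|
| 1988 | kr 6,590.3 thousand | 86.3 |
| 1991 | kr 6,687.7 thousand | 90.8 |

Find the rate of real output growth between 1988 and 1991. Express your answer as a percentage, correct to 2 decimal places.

-3.55%

Deflate each year: 1988 → 6590.3/0.863 = 7636.50; 1991 → 6687.7/0.908 = 7365.31.
So real output changed by 7365.31/7636.50 − 1 = -0.0355, i.e. -3.55%.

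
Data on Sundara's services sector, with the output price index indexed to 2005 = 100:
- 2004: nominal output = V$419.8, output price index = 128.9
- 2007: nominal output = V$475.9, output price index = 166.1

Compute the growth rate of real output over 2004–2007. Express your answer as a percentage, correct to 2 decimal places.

Real output 2004 = 419.8 / 1.289 = 325.68.
Real output 2007 = 475.9 / 1.661 = 286.51.
Real growth = 286.51 / 325.68 − 1 = -0.1203.

-12.03%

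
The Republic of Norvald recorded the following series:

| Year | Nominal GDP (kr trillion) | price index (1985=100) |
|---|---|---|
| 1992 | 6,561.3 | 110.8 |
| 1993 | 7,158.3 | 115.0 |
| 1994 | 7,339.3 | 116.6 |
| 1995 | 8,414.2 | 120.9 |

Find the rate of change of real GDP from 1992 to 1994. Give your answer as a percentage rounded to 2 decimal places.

6.29%

Real GDP 1992 = 6561.3/1.108 = 5921.75.
Real GDP 1994 = 7339.3/1.166 = 6294.43.
Change = 6294.43/5921.75 − 1 = 0.0629.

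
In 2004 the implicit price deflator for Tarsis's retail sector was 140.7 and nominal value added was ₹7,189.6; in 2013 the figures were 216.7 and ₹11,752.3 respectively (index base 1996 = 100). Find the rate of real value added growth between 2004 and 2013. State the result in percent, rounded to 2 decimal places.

Real value added 2004 = 7189.6 / 1.407 = 5109.88.
Real value added 2013 = 11752.3 / 2.167 = 5423.30.
Real growth = 5423.30 / 5109.88 − 1 = 0.0613.

6.13%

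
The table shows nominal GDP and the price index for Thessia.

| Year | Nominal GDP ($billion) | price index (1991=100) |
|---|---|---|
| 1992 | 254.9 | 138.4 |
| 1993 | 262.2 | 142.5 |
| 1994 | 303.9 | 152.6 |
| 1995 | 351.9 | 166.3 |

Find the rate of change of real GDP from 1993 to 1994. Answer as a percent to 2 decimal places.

Real GDP 1993 = 262.2/1.425 = 184.00.
Real GDP 1994 = 303.9/1.526 = 199.15.
Change = 199.15/184.00 − 1 = 0.0823.

8.23%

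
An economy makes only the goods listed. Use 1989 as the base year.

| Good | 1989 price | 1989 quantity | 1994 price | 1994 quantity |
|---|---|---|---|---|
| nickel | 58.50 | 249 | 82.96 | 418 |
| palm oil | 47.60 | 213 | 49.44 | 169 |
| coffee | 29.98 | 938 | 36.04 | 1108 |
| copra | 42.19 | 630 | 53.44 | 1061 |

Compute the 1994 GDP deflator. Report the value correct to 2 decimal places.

Nominal GDP 1994 = 82.96·418 + 49.44·169 + 36.04·1108 + 53.44·1061 = 139664.80.
Real GDP 1994 (at 1989 prices) = 58.50·418 + 47.60·169 + 29.98·1108 + 42.19·1061 = 110478.83.
Deflator = Nominal/Real × 100 = 139664.80/110478.83 × 100 = 126.418.

126.42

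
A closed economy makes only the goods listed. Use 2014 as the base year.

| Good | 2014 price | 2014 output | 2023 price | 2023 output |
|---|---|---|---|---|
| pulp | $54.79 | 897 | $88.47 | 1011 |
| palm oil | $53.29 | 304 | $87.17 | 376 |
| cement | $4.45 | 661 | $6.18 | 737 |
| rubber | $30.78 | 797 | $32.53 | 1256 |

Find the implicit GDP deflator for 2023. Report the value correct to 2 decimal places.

142.82

Nominal GDP 2023 = 88.47·1011 + 87.17·376 + 6.18·737 + 32.53·1256 = 167631.43.
Real GDP 2023 (at 2014 prices) = 54.79·1011 + 53.29·376 + 4.45·737 + 30.78·1256 = 117369.06.
Deflator = Nominal/Real × 100 = 167631.43/117369.06 × 100 = 142.824.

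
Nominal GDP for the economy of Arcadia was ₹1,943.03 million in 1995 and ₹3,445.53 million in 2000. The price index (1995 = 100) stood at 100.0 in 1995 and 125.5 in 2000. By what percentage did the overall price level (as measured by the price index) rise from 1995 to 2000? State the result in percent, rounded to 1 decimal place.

25.5%

Price-level change = 125.5 / 100.0 − 1 = 0.2550.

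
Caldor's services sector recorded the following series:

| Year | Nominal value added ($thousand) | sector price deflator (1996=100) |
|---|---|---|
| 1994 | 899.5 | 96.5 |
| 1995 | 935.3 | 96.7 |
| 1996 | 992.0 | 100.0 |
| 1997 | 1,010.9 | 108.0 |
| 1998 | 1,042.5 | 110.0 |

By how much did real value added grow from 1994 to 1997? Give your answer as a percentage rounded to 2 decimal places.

0.42%

Real value added 1994 = 899.5/0.965 = 932.12.
Real value added 1997 = 1010.9/1.080 = 936.02.
Change = 936.02/932.12 − 1 = 0.0042.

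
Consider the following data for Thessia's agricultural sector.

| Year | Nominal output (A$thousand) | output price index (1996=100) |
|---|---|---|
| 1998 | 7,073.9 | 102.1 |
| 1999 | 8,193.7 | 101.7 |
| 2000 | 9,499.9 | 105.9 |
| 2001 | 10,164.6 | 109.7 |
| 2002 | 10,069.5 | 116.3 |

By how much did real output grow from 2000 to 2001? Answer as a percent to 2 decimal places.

Real output 2000 = 9499.9/1.059 = 8970.63.
Real output 2001 = 10164.6/1.097 = 9265.82.
Change = 9265.82/8970.63 − 1 = 0.0329.

3.29%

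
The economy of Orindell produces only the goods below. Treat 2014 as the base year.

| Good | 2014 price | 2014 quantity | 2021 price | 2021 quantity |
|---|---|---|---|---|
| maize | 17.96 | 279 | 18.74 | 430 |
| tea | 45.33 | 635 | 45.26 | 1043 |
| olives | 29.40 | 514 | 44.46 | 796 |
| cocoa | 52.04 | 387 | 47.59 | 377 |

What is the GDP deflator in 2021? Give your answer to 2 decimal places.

110.79

Nominal GDP 2021 = 18.74·430 + 45.26·1043 + 44.46·796 + 47.59·377 = 108595.97.
Real GDP 2021 (at 2014 prices) = 17.96·430 + 45.33·1043 + 29.40·796 + 52.04·377 = 98023.47.
Deflator = Nominal/Real × 100 = 108595.97/98023.47 × 100 = 110.786.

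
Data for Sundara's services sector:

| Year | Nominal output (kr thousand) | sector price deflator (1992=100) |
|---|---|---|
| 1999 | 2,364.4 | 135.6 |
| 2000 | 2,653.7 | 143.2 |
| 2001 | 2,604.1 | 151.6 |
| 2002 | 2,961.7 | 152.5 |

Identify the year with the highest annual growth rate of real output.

2002

2000: real = 2653.7/1.432 = 1853.14; growth vs 1999 (1743.66) = 6.28%.
2001: real = 2604.1/1.516 = 1717.74; growth vs 2000 (1853.14) = -7.31%.
2002: real = 2961.7/1.525 = 1942.10; growth vs 2001 (1717.74) = 13.06%.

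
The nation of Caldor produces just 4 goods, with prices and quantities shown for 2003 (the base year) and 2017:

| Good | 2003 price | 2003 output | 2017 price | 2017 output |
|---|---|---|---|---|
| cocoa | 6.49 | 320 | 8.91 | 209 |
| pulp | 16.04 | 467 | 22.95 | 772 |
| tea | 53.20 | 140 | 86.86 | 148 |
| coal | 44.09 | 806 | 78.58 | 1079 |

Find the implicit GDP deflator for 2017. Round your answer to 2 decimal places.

Nominal GDP 2017 = 8.91·209 + 22.95·772 + 86.86·148 + 78.58·1079 = 117222.69.
Real GDP 2017 (at 2003 prices) = 6.49·209 + 16.04·772 + 53.20·148 + 44.09·1079 = 69186.00.
Deflator = Nominal/Real × 100 = 117222.69/69186.00 × 100 = 169.431.

169.43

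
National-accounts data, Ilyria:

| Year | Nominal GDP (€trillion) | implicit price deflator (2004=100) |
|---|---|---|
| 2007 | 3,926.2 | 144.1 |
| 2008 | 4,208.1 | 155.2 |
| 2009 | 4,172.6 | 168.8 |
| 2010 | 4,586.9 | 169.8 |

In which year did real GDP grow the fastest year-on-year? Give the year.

2010

2008: real = 4208.1/1.552 = 2711.40; growth vs 2007 (2724.64) = -0.49%.
2009: real = 4172.6/1.688 = 2471.92; growth vs 2008 (2711.40) = -8.83%.
2010: real = 4586.9/1.698 = 2701.35; growth vs 2009 (2471.92) = 9.28%.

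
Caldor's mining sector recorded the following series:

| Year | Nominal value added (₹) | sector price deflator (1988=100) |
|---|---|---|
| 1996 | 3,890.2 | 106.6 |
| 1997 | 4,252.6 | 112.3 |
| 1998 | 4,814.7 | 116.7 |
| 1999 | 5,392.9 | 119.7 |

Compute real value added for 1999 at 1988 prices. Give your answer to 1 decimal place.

Real value added 1999 = 5392.9 / 1.197 = 4505.35.

₹4,505.3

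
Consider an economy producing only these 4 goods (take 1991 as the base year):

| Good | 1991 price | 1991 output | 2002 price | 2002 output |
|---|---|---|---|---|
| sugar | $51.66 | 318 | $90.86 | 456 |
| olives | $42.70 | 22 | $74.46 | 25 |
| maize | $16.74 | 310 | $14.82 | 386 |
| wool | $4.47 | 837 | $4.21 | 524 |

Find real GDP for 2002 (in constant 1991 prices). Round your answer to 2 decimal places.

Real GDP 2002 = Σ (p_1991 × q_2002) = 51.66·456 + 42.70·25 + 16.74·386 + 4.47·524 = 33428.38.

$33428.38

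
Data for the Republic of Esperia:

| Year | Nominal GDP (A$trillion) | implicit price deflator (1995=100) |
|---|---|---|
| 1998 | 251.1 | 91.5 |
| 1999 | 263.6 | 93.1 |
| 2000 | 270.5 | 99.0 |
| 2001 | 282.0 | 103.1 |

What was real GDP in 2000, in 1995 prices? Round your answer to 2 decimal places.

Real GDP 2000 = 270.5 / 0.990 = 273.23.

A$273.23 trillion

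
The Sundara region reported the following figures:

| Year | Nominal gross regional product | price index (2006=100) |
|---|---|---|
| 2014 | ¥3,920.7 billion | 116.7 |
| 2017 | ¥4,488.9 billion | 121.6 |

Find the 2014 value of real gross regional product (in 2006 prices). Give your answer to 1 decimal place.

¥3,359.6 billion

Real gross regional product = Nominal / (price index/100) = 3920.7 / 1.167 = 3359.64.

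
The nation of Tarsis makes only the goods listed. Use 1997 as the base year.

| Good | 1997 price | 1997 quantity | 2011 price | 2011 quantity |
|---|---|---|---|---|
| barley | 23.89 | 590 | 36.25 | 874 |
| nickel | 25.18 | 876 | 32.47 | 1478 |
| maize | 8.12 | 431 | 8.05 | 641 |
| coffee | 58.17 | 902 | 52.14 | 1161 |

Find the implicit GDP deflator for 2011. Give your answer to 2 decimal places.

Nominal GDP 2011 = 36.25·874 + 32.47·1478 + 8.05·641 + 52.14·1161 = 145367.75.
Real GDP 2011 (at 1997 prices) = 23.89·874 + 25.18·1478 + 8.12·641 + 58.17·1161 = 130836.19.
Deflator = Nominal/Real × 100 = 145367.75/130836.19 × 100 = 111.107.

111.11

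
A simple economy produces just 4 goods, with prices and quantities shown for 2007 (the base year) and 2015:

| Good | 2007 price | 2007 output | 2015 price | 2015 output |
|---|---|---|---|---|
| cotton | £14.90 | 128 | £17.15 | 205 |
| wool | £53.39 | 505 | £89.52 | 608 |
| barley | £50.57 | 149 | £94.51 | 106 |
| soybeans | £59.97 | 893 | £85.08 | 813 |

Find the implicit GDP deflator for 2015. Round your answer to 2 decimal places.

Nominal GDP 2015 = 17.15·205 + 89.52·608 + 94.51·106 + 85.08·813 = 137132.01.
Real GDP 2015 (at 2007 prices) = 14.90·205 + 53.39·608 + 50.57·106 + 59.97·813 = 89631.65.
Deflator = Nominal/Real × 100 = 137132.01/89631.65 × 100 = 152.995.

153.00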